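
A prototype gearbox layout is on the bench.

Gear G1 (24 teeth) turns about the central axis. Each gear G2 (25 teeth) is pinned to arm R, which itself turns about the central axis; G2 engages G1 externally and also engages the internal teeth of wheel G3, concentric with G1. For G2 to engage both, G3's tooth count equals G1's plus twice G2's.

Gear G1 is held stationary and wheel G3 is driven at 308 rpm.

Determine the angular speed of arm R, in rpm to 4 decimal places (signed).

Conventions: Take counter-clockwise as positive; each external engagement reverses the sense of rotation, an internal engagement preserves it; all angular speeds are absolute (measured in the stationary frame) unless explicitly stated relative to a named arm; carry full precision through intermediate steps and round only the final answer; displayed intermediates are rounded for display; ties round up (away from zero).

planetary set (24T centre, 25T on arm, 74T internal) — Willis relation
normalise by the input: solve with ω_ring = 1, then scale by 308 rpm
ring teeth: 24 + 2·25 = 74
24(ω_sun−ω_arm) = −74(ω_ring−ω_arm),  ω_sun = 0, ω_ring = 1
24(0−ω_arm) = −74(1−ω_arm)  ⇒  98·ω_arm = 74  ⇒  ω_arm = 37/49
scale: ω_arm = 37/49 × 308 rpm = +232.5714 rpm

+232.5714 rpm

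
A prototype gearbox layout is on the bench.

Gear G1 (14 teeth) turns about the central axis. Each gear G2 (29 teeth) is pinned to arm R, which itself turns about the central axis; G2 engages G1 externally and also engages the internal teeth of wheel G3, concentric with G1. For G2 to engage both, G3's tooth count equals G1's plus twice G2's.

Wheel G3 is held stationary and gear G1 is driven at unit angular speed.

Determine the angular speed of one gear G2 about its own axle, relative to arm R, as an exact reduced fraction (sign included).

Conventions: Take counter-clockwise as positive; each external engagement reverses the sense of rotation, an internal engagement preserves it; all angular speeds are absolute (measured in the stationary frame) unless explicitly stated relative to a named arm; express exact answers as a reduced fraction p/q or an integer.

-504/1247

class = planetary set [G3 = 14+2·29 = 72; Willis about the carrier]
ring teeth: 14 + 2·29 = 72
14(ω_sun−ω_arm) = −72(ω_ring−ω_arm),  ω_ring = 0, ω_sun = 1
14(1−ω_arm) = −72(0−ω_arm)  ⇒  86·ω_arm = 14  ⇒  ω_arm = 7/43
sun–planet mesh: 14·(1−7/43) = −29·(ω_p−ω_arm)  ⇒  ω_p−ω_arm = -504/1247
exact speed ratio = -504/1247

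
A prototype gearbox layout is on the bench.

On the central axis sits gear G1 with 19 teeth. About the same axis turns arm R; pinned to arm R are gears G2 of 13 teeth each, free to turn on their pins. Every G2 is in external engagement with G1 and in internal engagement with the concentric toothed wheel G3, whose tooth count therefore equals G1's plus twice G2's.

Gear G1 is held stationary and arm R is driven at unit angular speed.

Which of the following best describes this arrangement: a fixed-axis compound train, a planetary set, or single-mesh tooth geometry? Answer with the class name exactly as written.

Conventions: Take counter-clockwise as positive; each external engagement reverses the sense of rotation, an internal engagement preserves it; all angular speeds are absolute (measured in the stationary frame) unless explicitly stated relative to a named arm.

planetary set

planetary set (19T centre, 13T on arm, 45T internal) — Willis relation
classification: planetary set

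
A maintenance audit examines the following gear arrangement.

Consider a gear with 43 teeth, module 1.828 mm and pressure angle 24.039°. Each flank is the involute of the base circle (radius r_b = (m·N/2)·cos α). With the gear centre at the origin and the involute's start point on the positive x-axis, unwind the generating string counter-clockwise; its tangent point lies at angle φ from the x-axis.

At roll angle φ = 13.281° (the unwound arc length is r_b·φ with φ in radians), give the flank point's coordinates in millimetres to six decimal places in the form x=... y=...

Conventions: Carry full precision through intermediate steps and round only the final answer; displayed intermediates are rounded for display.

x=36.844632 y=0.148211

recognized (one wheel, involute flank): single-mesh tooth geometry, m = 1.828, N = 43
pitch radius r_p = m·N/2 = 1.828·43/2 = 39.302000
base radius r_b = r_p·cos α = 39.302000·cos 24.039° = 35.893274
roll angle φ = 13.281° = 0.23179718 rad
x = r_b·(cos φ + φ·sin φ) = 36.844632
y = r_b·(sin φ − φ·cos φ) = 0.148211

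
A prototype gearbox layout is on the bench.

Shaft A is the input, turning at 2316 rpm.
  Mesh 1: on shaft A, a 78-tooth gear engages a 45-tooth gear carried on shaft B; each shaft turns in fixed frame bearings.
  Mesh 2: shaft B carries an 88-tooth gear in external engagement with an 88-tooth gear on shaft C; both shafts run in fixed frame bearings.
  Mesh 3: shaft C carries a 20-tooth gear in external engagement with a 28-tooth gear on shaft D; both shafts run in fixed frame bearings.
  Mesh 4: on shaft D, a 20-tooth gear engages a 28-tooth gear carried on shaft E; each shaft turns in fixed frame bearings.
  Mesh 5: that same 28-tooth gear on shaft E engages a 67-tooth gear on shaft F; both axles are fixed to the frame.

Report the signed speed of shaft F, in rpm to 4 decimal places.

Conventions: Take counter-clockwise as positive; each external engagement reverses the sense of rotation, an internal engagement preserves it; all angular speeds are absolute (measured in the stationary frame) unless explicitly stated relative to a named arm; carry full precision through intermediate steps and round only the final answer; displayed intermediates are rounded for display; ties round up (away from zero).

-855.9488 rpm

topology: fixed-axis compound train — 5 meshes, A→F
mesh 1 [78T→45T]: ω = 2316.0000×78/45 = 4014.4000 rpm, sense flips to −
mesh 2 [88T→88T]: ω = 4014.4000×88/88 = 4014.4000 rpm, sense flips to +
mesh 3 [20T→28T]: ω = 4014.4000×20/28 = 2867.4286 rpm, sense flips to −
mesh 4 [20T→28T]: ω = 2867.4286×20/28 = 2048.1633 rpm, sense flips to +
mesh 5 [28T→67T]: ω = 2048.1633×28/67 = 855.9488 rpm, sense flips to −
signed output speed = -855.9488 rpm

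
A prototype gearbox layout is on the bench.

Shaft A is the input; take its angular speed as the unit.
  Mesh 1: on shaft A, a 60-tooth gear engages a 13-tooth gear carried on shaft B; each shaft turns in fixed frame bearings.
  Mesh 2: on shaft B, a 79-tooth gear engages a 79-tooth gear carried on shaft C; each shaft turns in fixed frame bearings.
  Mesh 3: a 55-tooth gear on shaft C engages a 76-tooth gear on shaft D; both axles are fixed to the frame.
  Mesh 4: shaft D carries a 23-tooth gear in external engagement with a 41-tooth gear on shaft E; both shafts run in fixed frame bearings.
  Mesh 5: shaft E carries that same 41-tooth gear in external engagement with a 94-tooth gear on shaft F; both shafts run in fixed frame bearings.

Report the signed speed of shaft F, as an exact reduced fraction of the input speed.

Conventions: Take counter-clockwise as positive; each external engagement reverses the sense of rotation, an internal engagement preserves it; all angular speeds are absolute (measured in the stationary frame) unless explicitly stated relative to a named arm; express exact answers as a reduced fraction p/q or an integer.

-18975/23218

5-mesh fixed-axis compound train (all bearings frame-fixed)
mesh 1 [60T→13T]: |ω|/ω_in = 1×60/13 = 60/13, sense flips to −
mesh 2 [79T→79T]: |ω|/ω_in = (60/13)×79/79 = 60/13, sense flips to +
mesh 3 [55T→76T]: |ω|/ω_in = (60/13)×55/76 = 825/247, sense flips to −
mesh 4 [23T→41T]: |ω|/ω_in = (825/247)×23/41 = 18975/10127, sense flips to +
mesh 5 [41T→94T]: |ω|/ω_in = (18975/10127)×41/94 = 18975/23218, sense flips to −
signed output speed (× input speed) = -18975/23218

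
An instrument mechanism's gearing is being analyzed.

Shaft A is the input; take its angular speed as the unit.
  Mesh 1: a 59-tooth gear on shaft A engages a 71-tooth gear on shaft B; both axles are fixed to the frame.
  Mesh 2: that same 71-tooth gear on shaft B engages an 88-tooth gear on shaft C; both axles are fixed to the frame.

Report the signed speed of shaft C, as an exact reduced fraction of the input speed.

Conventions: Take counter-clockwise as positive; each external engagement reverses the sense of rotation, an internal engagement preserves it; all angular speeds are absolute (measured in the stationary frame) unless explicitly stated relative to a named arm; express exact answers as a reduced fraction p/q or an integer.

59/88

2-mesh fixed-axis compound train (all bearings frame-fixed)
mesh 1 [59T→71T]: |ω|/ω_in = 1×59/71 = 59/71, sense flips to −
mesh 2 [71T→88T]: |ω|/ω_in = (59/71)×71/88 = 59/88, sense flips to +
signed output speed (× input speed) = 59/88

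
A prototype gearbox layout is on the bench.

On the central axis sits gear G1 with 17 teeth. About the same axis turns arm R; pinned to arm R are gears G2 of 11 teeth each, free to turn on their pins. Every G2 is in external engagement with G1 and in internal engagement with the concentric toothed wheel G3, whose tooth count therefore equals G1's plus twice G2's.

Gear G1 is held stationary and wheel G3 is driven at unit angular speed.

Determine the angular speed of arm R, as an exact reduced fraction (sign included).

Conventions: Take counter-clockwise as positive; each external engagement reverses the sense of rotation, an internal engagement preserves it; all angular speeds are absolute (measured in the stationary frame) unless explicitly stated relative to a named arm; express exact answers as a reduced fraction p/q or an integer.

39/56

class = planetary set [G3 = 17+2·11 = 39; Willis about the carrier]
ring teeth: 17 + 2·11 = 39
17(ω_sun−ω_arm) = −39(ω_ring−ω_arm),  ω_sun = 0, ω_ring = 1
17(0−ω_arm) = −39(1−ω_arm)  ⇒  56·ω_arm = 39  ⇒  ω_arm = 39/56
exact speed ratio = 39/56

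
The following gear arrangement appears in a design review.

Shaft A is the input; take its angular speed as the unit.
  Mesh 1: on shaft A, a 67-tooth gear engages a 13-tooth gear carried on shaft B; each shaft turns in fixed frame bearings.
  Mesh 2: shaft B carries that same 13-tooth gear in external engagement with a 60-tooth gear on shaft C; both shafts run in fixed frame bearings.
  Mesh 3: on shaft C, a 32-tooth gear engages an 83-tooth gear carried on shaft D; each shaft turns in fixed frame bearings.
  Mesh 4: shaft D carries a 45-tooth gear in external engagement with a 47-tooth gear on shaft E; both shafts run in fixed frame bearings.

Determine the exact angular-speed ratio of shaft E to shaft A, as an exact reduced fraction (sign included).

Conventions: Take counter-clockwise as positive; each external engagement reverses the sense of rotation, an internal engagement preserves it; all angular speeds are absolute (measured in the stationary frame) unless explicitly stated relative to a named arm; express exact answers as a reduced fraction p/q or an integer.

1608/3901

class = fixed-axis compound train [4 meshes; 4 ratios multiply, 4 sense flips]
mesh 1 [67T→13T]: running ratio 67/13, sense −
mesh 2 [13T→60T]: running ratio 67/60, sense +
mesh 3 [32T→83T]: running ratio 536/1245, sense −
mesh 4 [45T→47T]: running ratio 1608/3901, sense +
ω_out/ω_in = 1608/3901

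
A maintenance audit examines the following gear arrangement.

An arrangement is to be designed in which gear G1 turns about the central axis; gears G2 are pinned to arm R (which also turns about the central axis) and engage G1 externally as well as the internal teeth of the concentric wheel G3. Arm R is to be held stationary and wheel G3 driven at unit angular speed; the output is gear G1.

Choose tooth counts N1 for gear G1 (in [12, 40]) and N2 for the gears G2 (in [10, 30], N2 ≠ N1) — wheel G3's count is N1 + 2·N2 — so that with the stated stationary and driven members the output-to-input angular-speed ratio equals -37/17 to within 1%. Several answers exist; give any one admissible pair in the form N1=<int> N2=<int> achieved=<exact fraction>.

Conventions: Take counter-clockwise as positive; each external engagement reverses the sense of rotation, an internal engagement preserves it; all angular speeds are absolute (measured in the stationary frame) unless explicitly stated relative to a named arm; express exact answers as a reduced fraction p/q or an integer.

planetary set to be sized for -37/17 (Willis relation)
Willis with ω_arm = 0: ω_sun/ω_ring = −N3/N1; set equal to -37/17  ⇒  N3/N1 = −(-37/17) = 37/17
N3 = N1 + 2·N2  ⇒  N2/N1 = (N3/N1 − 1)/2 = (37/17 − 1)/2 = 10/17
smallest multiple with N1 ≥ 12 and N2 ≥ 10: k = 1  ⇒  N1 = 1·17 = 17, N2 = 1·10 = 10 (N1 ≤ 40, N2 ≤ 30, N2 ≠ N1 ✓), N3 = 17 + 2·10 = 37
check: −N3/N1 with N1 = 17, N3 = 37 gives -37/17; |achieved − target| = 0 ≤ 37/1700 ✓

N1=17 N2=10 achieved=-37/17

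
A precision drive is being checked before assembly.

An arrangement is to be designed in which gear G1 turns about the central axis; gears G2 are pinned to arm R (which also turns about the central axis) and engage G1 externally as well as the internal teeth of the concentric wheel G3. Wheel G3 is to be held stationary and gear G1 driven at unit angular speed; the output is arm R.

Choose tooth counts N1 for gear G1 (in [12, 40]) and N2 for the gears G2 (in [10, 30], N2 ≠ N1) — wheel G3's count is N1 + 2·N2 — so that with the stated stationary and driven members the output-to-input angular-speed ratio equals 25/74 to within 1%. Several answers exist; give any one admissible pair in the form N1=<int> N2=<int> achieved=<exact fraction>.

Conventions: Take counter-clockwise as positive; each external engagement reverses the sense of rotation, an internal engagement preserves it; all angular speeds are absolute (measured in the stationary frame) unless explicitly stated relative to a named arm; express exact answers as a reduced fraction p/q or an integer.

N1=25 N2=12 achieved=25/74

topology: planetary set — design target 25/74, arm = carrier (Willis)
Willis with ω_ring = 0: ω_arm/ω_sun = N1/(N1+N3); set equal to 25/74  ⇒  N3/N1 = 1/(25/74) − 1 = 49/25
N3 = N1 + 2·N2  ⇒  N2/N1 = (N3/N1 − 1)/2 = (49/25 − 1)/2 = 12/25
smallest multiple with N1 ≥ 12 and N2 ≥ 10: k = 1  ⇒  N1 = 1·25 = 25, N2 = 1·12 = 12 (N1 ≤ 40, N2 ≤ 30, N2 ≠ N1 ✓), N3 = 25 + 2·12 = 49
check: N1/(N1+N3) with N1 = 25, N3 = 49 gives 25/74; |achieved − target| = 0 ≤ 1/296 ✓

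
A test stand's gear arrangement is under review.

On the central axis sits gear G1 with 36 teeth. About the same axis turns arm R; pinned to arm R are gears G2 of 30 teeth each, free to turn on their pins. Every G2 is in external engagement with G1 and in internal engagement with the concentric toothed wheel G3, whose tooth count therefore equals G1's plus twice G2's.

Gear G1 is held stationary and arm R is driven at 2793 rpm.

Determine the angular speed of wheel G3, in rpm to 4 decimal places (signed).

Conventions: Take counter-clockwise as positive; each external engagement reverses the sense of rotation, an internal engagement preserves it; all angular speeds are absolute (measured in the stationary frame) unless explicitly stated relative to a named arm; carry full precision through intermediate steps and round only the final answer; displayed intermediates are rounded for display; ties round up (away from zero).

+3840.3750 rpm

recognized (axles ride arm R): planetary set, 36/30/96 teeth
normalise by the input: solve with ω_arm = 1, then scale by 2793 rpm
ring teeth: 36 + 2·30 = 96
36(ω_sun−ω_arm) = −96(ω_ring−ω_arm),  ω_sun = 0, ω_arm = 1
ω_ring = 1 − (36/96)(0−1) = 11/8
scale: ω_ring = 11/8 × 2793 rpm = +3840.3750 rpm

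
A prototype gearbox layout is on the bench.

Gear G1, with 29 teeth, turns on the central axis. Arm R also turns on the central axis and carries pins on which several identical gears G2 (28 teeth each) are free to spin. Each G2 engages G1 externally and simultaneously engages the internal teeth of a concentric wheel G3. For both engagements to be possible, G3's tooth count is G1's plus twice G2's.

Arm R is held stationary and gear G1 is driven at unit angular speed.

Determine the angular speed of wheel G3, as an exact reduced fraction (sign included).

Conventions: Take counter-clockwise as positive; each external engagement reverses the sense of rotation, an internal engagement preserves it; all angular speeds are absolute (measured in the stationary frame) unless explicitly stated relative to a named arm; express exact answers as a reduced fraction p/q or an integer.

topology: planetary set — G1 29T / G2 28T / G3 85T, arm = carrier (Willis)
ring teeth: 29 + 2·28 = 85
29(ω_sun−ω_arm) = −85(ω_ring−ω_arm),  ω_arm = 0, ω_sun = 1
ω_ring = 0 − (29/85)(1−0) = -29/85
exact speed ratio = -29/85

-29/85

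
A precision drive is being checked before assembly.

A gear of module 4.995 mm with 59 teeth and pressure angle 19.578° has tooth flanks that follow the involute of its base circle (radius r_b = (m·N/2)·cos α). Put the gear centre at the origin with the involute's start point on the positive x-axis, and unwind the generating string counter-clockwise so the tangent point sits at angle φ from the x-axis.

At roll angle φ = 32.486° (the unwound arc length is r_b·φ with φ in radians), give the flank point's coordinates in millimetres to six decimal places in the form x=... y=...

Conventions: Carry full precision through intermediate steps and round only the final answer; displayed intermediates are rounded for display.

x=159.387525 y=8.167095

single-mesh involute tooth geometry (59T wheel at module 4.995)
pitch radius r_p = m·N/2 = 4.995·59/2 = 147.352500
base radius r_b = r_p·cos α = 147.352500·cos 19.578° = 138.833490
roll angle φ = 32.486° = 0.56698766 rad
x = r_b·(cos φ + φ·sin φ) = 159.387525
y = r_b·(sin φ − φ·cos φ) = 8.167095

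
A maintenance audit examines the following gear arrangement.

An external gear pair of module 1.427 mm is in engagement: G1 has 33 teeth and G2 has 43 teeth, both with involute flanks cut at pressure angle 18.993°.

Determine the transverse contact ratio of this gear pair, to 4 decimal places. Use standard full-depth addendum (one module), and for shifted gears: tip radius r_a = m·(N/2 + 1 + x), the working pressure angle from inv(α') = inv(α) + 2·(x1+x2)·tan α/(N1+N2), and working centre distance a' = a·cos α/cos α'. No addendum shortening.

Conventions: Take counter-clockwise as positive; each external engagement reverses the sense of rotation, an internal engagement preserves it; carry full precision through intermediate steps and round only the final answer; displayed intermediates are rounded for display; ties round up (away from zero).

single-mesh involute tooth geometry (33T engaging 43T at module 1.427)
base radii: r_b1 = 22.263644, r_b2 = 29.010203
tip radii: r_a1 = 24.972500, r_a2 = 32.107500
no profile shift: α' = α, a' = a
action lengths: √(r_a1²−r_b1²) = 11.311760, √(r_a2²−r_b2²) = 13.758622
base pitch p_b = π·m·cos α = 4.238988
CR = (11.311760 + 13.758622 − 54.226000·sin 18.99300°)/4.238988 = 1.750981
contact ratio ≈ 1.7510

1.7510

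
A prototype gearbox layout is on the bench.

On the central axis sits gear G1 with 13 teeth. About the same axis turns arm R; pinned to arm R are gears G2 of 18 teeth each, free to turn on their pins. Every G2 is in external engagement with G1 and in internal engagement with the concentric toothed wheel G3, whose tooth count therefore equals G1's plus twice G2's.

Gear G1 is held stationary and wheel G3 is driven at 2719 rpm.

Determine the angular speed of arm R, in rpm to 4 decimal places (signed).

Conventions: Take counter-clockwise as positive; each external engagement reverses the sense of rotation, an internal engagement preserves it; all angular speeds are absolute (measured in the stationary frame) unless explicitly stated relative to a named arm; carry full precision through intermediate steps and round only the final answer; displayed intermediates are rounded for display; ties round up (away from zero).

planetary set (13T centre, 18T on arm, 49T internal) — Willis relation
normalise by the input: solve with ω_ring = 1, then scale by 2719 rpm
ring teeth: 13 + 2·18 = 49
13(ω_sun−ω_arm) = −49(ω_ring−ω_arm),  ω_sun = 0, ω_ring = 1
13(0−ω_arm) = −49(1−ω_arm)  ⇒  62·ω_arm = 49  ⇒  ω_arm = 49/62
scale: ω_arm = 49/62 × 2719 rpm = +2148.8871 rpm

+2148.8871 rpm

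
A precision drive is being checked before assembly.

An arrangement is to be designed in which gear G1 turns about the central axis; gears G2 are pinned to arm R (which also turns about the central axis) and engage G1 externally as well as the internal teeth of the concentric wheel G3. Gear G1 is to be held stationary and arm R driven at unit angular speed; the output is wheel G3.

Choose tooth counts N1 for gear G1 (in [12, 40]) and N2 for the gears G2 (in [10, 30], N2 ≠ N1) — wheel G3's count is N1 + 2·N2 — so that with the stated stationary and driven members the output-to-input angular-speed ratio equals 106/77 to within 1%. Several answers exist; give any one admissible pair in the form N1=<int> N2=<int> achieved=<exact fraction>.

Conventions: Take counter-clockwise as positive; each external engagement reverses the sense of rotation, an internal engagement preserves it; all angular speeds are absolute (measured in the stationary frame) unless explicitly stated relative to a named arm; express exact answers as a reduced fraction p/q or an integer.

planetary set to be sized for 106/77 (Willis relation)
Willis with ω_sun = 0: ω_ring/ω_arm = (N1+N3)/N3; set equal to 106/77  ⇒  N3/N1 = 1/(106/77 − 1) = 77/29
N3 = N1 + 2·N2  ⇒  N2/N1 = (N3/N1 − 1)/2 = (77/29 − 1)/2 = 24/29
smallest multiple with N1 ≥ 12 and N2 ≥ 10: k = 1  ⇒  N1 = 1·29 = 29, N2 = 1·24 = 24 (N1 ≤ 40, N2 ≤ 30, N2 ≠ N1 ✓), N3 = 29 + 2·24 = 77
check: (N1+N3)/N3 with N1 = 29, N3 = 77 gives 106/77; |achieved − target| = 0 ≤ 53/3850 ✓

N1=29 N2=24 achieved=106/77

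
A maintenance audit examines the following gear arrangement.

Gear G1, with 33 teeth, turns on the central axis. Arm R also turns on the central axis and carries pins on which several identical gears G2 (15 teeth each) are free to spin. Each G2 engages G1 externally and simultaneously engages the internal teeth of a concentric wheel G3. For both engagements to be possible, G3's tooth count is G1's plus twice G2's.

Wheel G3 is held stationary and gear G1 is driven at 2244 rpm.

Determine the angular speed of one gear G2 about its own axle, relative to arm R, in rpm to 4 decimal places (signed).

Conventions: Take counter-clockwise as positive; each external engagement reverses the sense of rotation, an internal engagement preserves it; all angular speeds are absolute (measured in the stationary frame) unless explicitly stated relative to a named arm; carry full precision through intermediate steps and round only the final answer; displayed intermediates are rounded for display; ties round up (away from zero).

-3239.7750 rpm

planetary set (33T centre, 15T on arm, 63T internal) — Willis relation
normalise by the input: solve with ω_sun = 1, then scale by 2244 rpm
ring teeth: 33 + 2·15 = 63
33(ω_sun−ω_arm) = −63(ω_ring−ω_arm),  ω_ring = 0, ω_sun = 1
33(1−ω_arm) = −63(0−ω_arm)  ⇒  96·ω_arm = 33  ⇒  ω_arm = 11/32
sun–planet mesh: 33·(1−11/32) = −15·(ω_p−ω_arm)  ⇒  ω_p−ω_arm = -231/160
scale: ω_p−ω_arm = -231/160 × 2244 rpm = -3239.7750 rpm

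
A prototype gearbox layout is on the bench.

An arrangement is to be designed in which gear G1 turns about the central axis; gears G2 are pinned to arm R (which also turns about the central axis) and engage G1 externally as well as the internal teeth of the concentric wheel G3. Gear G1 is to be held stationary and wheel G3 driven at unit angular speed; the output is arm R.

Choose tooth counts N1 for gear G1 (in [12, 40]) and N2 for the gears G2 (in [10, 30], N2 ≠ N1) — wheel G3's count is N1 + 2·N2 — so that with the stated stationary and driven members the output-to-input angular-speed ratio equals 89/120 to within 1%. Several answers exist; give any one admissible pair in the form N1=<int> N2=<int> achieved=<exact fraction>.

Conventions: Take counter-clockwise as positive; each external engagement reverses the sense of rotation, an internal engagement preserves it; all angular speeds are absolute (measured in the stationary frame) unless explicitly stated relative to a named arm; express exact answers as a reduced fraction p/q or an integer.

N1=31 N2=29 achieved=89/120

class = planetary set [ratio 89/120 wanted; Willis about the carrier]
Willis with ω_sun = 0: ω_arm/ω_ring = N3/(N1+N3); set equal to 89/120  ⇒  N3/N1 = (89/120)/(1 − 89/120) = 89/31
N3 = N1 + 2·N2  ⇒  N2/N1 = (N3/N1 − 1)/2 = (89/31 − 1)/2 = 29/31
smallest multiple with N1 ≥ 12 and N2 ≥ 10: k = 1  ⇒  N1 = 1·31 = 31, N2 = 1·29 = 29 (N1 ≤ 40, N2 ≤ 30, N2 ≠ N1 ✓), N3 = 31 + 2·29 = 89
check: N3/(N1+N3) with N1 = 31, N3 = 89 gives 89/120; |achieved − target| = 0 ≤ 89/12000 ✓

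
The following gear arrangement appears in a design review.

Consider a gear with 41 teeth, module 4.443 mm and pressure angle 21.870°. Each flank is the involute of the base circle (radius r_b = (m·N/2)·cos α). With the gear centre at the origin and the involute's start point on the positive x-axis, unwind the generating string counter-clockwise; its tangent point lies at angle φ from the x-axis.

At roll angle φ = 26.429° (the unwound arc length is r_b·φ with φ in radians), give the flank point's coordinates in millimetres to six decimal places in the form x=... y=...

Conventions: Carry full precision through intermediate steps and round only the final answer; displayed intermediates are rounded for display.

x=93.046251 y=2.706930

class = single-mesh tooth geometry [base-circle involute, m = 4.443, 41T]
pitch radius r_p = m·N/2 = 4.443·41/2 = 91.081500
base radius r_b = r_p·cos α = 91.081500·cos 21.870° = 84.526494
roll angle φ = 26.429° = 0.46127307 rad
x = r_b·(cos φ + φ·sin φ) = 93.046251
y = r_b·(sin φ − φ·cos φ) = 2.706930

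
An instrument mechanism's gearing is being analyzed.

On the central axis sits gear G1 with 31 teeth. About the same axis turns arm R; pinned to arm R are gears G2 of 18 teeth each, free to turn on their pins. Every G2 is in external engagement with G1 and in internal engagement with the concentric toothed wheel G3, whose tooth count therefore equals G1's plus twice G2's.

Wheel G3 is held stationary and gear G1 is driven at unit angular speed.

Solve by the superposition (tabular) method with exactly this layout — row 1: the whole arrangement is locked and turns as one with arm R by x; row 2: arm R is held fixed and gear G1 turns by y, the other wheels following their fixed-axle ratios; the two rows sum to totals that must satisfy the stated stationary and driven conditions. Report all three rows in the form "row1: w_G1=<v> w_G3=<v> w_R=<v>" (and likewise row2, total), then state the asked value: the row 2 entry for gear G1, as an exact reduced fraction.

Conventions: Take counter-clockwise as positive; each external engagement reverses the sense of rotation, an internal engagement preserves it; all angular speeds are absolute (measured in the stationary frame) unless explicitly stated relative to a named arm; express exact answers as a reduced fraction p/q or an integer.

class = planetary set [G3 = 31+2·18 = 67; Willis about the carrier]
row 1: whole set turns with the arm by x
row 2: sun turns y, ring = −(31/67)·y, arm 0
boundary: total ω_ring = x − (31/67)·y = 0 and total ω_sun = x + y = 1  ⇒  y = 67/98, x = 31/98
row 2 ring = −(31/67)·67/98 = -31/98
totals (row 1 + row 2): sun 31/98 + 67/98 = 1, ring 31/98 + (-31/98) = 0, arm 31/98 + 0 = 31/98
asked cell (row2, sun) = 67/98

row1: w_G1=31/98 w_G3=31/98 w_R=31/98
row2: w_G1=67/98 w_G3=-31/98 w_R=0
total: w_G1=1 w_G3=0 w_R=31/98
asked value: 67/98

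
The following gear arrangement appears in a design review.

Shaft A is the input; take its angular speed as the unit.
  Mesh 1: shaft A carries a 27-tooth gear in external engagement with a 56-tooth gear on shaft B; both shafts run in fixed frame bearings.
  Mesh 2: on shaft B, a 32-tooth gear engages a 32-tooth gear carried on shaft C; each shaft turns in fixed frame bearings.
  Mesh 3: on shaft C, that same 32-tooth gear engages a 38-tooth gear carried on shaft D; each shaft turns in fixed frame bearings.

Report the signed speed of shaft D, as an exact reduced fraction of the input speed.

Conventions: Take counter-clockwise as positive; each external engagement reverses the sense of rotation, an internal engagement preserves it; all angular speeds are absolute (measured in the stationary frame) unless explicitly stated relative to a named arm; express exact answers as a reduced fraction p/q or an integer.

3-mesh fixed-axis compound train (all bearings frame-fixed)
mesh 1 [27T→56T]: |ω|/ω_in = 1×27/56 = 27/56, sense flips to −
mesh 2 [32T→32T]: |ω|/ω_in = (27/56)×32/32 = 27/56, sense flips to +
mesh 3 [32T→38T]: |ω|/ω_in = (27/56)×32/38 = 54/133, sense flips to −
signed output speed (× input speed) = -54/133

-54/133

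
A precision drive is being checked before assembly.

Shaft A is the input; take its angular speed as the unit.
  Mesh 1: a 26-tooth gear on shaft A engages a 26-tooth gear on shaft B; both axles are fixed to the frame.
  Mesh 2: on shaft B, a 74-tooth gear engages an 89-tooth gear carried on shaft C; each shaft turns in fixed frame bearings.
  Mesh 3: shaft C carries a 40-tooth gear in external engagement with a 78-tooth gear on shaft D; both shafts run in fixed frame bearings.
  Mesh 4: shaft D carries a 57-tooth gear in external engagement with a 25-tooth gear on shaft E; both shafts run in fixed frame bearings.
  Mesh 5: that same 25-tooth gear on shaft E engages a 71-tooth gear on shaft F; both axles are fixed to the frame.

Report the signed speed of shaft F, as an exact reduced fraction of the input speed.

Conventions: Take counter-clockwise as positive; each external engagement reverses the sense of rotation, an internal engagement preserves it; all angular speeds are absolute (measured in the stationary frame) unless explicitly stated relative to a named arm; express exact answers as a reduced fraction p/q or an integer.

5-mesh fixed-axis compound train (all bearings frame-fixed)
mesh 1 [26T→26T]: |ω|/ω_in = 1×26/26 = 1, sense flips to −
mesh 2 [74T→89T]: |ω|/ω_in = 1×74/89 = 74/89, sense flips to +
mesh 3 [40T→78T]: |ω|/ω_in = (74/89)×40/78 = 1480/3471, sense flips to −
mesh 4 [57T→25T]: |ω|/ω_in = (1480/3471)×57/25 = 5624/5785, sense flips to +
mesh 5 [25T→71T]: |ω|/ω_in = (5624/5785)×25/71 = 28120/82147, sense flips to −
signed output speed (× input speed) = -28120/82147

-28120/82147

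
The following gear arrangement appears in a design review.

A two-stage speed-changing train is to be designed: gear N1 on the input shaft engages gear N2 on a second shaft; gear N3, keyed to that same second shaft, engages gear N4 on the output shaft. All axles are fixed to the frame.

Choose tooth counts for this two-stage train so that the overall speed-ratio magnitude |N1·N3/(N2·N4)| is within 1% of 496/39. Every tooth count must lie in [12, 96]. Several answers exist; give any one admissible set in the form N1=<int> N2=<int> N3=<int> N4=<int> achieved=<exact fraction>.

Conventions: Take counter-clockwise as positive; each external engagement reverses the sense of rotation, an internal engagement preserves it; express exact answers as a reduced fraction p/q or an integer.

N1=31 N2=12 N3=64 N4=13 achieved=496/39

class = fixed-axis compound train [2-stage, 496/39 wanted]
target = 496/39 in lowest terms: an exact hit needs N1·N3 = k·496 and N2·N4 = k·39 for one integer k, every count in [12, 96]; additionally prefer no 1:1 stage (N1 ≠ N2, N3 ≠ N4)
k = 1…3: no 1:1-free in-range split of k·496 and k·39 into factor pairs; take k = 4
k = 4: N1·N3 = 1984 = 31·64, N2·N4 = 156 = 12·13
achieved = 31·64/(12·13) = 496/39; |achieved − target| = 0 ≤ 124/975 ✓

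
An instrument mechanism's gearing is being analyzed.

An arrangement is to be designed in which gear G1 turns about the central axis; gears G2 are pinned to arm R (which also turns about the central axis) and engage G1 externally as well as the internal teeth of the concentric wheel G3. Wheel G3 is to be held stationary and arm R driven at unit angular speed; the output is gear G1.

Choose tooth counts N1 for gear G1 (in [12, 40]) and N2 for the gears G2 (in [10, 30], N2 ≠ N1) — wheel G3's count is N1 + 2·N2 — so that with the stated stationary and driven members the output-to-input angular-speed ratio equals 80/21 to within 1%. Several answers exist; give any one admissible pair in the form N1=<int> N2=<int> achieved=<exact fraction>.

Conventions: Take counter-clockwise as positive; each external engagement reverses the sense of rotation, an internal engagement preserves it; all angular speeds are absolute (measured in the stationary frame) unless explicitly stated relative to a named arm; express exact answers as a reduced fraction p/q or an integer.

N1=21 N2=19 achieved=80/21

class = planetary set [ratio 80/21 wanted; Willis about the carrier]
Willis with ω_ring = 0: ω_sun/ω_arm = (N1+N3)/N1; set equal to 80/21  ⇒  N3/N1 = 80/21 − 1 = 59/21
N3 = N1 + 2·N2  ⇒  N2/N1 = (N3/N1 − 1)/2 = (59/21 − 1)/2 = 19/21
smallest multiple with N1 ≥ 12 and N2 ≥ 10: k = 1  ⇒  N1 = 1·21 = 21, N2 = 1·19 = 19 (N1 ≤ 40, N2 ≤ 30, N2 ≠ N1 ✓), N3 = 21 + 2·19 = 59
check: (N1+N3)/N1 with N1 = 21, N3 = 59 gives 80/21; |achieved − target| = 0 ≤ 4/105 ✓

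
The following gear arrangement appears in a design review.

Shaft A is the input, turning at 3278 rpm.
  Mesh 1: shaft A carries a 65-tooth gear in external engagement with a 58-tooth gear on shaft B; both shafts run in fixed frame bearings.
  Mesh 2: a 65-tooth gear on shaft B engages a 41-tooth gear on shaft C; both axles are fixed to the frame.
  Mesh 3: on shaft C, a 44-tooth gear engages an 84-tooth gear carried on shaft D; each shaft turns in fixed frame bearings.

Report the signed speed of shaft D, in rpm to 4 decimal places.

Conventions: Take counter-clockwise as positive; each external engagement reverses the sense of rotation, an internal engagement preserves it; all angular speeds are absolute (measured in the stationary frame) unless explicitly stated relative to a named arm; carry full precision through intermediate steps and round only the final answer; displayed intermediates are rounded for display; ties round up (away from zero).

3-mesh fixed-axis compound train (all bearings frame-fixed)
mesh 1 [65T→58T]: ω = 3278.0000×65/58 = 3673.6207 rpm, sense flips to −
mesh 2 [65T→41T]: ω = 3673.6207×65/41 = 5824.0328 rpm, sense flips to +
mesh 3 [44T→84T]: ω = 5824.0328×44/84 = 3050.6838 rpm, sense flips to −
signed output speed = -3050.6838 rpm

-3050.6838 rpm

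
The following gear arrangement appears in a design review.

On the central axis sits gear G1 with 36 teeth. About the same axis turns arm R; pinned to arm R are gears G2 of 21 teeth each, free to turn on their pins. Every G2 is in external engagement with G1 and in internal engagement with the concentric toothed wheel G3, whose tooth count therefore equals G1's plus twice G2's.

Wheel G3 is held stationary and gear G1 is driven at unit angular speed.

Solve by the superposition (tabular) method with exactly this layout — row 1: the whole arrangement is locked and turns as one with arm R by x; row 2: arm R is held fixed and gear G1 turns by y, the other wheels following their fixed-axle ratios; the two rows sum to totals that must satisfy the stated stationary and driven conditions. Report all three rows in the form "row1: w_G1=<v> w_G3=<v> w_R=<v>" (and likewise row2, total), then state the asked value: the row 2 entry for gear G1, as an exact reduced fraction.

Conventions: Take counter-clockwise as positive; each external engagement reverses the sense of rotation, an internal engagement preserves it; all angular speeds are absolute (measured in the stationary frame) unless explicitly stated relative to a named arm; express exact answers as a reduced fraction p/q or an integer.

planetary set (36T centre, 21T on arm, 78T internal) — Willis relation
superposition row 1 [locked train]: every member turns x
row 2 — arm fixed, fixed-axis ratios: sun y, ring −(36/78)·y, arm 0
boundary: total ω_ring = x − (36/78)·y = 0 and total ω_sun = x + y = 1  ⇒  y = 13/19, x = 6/19
row 2 ring = −(36/78)·13/19 = -6/19
totals (row 1 + row 2): sun 6/19 + 13/19 = 1, ring 6/19 + (-6/19) = 0, arm 6/19 + 0 = 6/19
asked cell (row2, sun) = 13/19

row1: w_G1=6/19 w_G3=6/19 w_R=6/19
row2: w_G1=13/19 w_G3=-6/19 w_R=0
total: w_G1=1 w_G3=0 w_R=6/19
asked value: 13/19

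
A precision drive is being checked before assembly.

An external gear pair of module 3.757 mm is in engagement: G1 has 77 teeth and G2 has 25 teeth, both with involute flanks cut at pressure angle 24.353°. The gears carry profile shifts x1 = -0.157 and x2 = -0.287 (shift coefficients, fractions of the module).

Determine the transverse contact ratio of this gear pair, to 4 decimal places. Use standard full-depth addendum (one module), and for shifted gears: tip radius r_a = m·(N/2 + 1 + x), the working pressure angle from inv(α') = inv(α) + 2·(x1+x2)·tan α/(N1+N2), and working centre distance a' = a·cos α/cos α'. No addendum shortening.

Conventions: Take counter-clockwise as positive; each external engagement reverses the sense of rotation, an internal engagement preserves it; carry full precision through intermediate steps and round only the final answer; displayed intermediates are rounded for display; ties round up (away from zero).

1.6143

class = single-mesh tooth geometry [involute pair 77T × 25T, m = 3.757]
base radii: r_b1 = 131.774354, r_b2 = 42.783881
tip radii: r_a1 = 147.811651, r_a2 = 49.641241
inv(α') = inv(24.353°) + 2·(-0.157-0.287)·tan α/(77+25) = 0.02365080  ⇒  α' = 23.18959°
a' = a·cos α / cos α' = 191.6070·cos 24.353°/cos 23.18959° = 189.900918
action lengths: √(r_a1²−r_b1²) = 66.961210, √(r_a2²−r_b2²) = 25.175232
base pitch p_b = π·m·cos α = 10.752762
CR = (66.961210 + 25.175232 − 189.900918·sin 23.18959°)/10.752762 = 1.614304
contact ratio ≈ 1.6143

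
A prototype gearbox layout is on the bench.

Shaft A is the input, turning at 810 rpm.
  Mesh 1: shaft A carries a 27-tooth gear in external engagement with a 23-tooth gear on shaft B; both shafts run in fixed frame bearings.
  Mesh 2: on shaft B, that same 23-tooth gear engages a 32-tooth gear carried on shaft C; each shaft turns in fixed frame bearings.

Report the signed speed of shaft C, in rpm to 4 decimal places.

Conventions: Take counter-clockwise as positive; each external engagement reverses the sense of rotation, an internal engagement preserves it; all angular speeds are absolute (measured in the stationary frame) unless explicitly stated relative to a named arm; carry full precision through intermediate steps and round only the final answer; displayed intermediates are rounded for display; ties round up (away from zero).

+683.4375 rpm

recognized (3 fixed axles, 2 meshes): fixed-axis compound train
mesh 1 [27T→23T]: ω = 810.0000×27/23 = 950.8696 rpm, sense flips to −
mesh 2 [23T→32T]: ω = 950.8696×23/32 = 683.4375 rpm, sense flips to +
signed output speed = +683.4375 rpm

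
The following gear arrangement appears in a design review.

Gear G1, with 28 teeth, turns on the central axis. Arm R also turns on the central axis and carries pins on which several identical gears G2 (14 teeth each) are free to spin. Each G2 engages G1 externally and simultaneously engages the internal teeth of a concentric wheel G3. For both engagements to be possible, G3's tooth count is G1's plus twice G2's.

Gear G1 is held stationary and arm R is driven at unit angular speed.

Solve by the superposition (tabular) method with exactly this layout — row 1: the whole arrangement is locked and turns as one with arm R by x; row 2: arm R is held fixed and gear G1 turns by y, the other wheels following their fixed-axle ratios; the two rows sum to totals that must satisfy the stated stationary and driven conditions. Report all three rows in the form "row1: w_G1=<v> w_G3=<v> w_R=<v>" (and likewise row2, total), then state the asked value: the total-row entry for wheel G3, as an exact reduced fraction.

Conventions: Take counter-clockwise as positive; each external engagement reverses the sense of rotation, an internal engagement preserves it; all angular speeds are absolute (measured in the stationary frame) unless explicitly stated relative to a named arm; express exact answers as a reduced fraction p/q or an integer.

row1: w_G1=1 w_G3=1 w_R=1
row2: w_G1=-1 w_G3=1/2 w_R=0
total: w_G1=0 w_G3=3/2 w_R=1
asked value: 3/2

class = planetary set [G3 = 28+2·14 = 56; Willis about the carrier]
row 1 (train locked, turned with arm): all members turn x
row 2: sun turns y, ring = −(28/56)·y, arm 0
boundary: total ω_sun = x + y = 0 and total ω_arm = x = 1  ⇒  y = -1, x = 1
row 2 ring = −(28/56)·(-1) = 1/2
totals (row 1 + row 2): sun 1 + (-1) = 0, ring 1 + 1/2 = 3/2, arm 1 + 0 = 1
asked cell (total, ring) = 3/2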